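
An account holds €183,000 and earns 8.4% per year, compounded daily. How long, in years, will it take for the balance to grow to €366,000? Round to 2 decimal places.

(1 + 0.000230137)^(365t) = 366,000/183,000 = 2.
365t·ln(1 + 0.000230137) = ln(2); 365t = 0.69315/0.000230111 ≈ 3012.2361.
t ≈ 8.2527 years.

8.25 years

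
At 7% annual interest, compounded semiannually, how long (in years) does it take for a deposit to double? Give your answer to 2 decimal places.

(1 + 0.035)^(2t) = 2.
2t = ln 2 / ln(1 + 0.035) ≈ 0.69315/0.0344014 ≈ 20.1488.
t ≈ 10.0744.

10.07 years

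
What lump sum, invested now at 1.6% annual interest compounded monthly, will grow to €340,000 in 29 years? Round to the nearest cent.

€213,845.69

Growth factor = (1 + 0.016/12)^348 ≈ 1.58993151242.
P = 340,000/1.58993151242 ≈ 213,845.6892.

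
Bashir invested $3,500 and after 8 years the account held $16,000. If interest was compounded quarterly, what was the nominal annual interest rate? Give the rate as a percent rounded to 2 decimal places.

(1 + r/4)^32 = 16,000/3,500 = 4.57143.
1 + r/4 = 4.57143^(1/32) ≈ 1.04864, so r/4 ≈ 0.0486405.
r ≈ 4·0.0486405 = 19.45620%.

19.46%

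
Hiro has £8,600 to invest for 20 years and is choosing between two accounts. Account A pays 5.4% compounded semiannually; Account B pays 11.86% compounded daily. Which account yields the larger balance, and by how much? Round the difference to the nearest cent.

Account A growth factor: (1 + 0.027)^40 ≈ 2.9028042074; balance ≈ 24,964.1162.
Account B growth factor: (1 + 0.1186/365)^7300 ≈ 10.714679474; balance ≈ 92,146.2435.
Account B is larger by 67,182.1273.

Account B, by £67,182.13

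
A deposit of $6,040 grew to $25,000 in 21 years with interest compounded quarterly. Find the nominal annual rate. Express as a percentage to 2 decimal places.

(1 + r/4)^84 = 25,000/6,040 = 4.13907.
1 + r/4 = 4.13907^(1/84) ≈ 1.017054, so r/4 ≈ 0.0170542.
r ≈ 4·0.0170542 = 6.82167%.

6.82%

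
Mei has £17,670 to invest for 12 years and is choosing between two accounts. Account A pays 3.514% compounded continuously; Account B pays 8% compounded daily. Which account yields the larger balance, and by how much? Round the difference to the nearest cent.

Account B, by £19,205.54

Account A growth factor: e^(0.03514·12) = e^0.42168 ≈ 1.5245206; balance ≈ 26,938.2790.
Account B growth factor: (1 + 0.08/365)^4380 ≈ 2.6114217632; balance ≈ 46,143.8226.
Account B is larger by 19,205.5436.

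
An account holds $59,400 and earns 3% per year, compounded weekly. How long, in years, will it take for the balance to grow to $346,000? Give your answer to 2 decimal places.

We need (1 + 0.000576923)^(52t) = 5.8249, so 52t = ln 5.8249 / ln 1.000577 ≈ 3055.2649.
t ≈ 3055.2649/52 = 58.7551 years.

58.76 years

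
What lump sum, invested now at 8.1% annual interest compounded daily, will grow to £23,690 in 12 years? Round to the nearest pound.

£8,964

Periodic rate = 8.1%/365 = 0.000221918; 4380 periods.
P = 23,690/(1 + 0.081/365)^4380 ≈ 23,690/2.6429406079 ≈ 8,963.5007.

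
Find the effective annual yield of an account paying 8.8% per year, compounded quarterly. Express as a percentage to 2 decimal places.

EAR = (1 + 8.8%/4)^4 − 1 = (1 + 0.022)^4 − 1.
(1 + 0.022)^4 ≈ 1.090947, so EAR ≈ 9.09468%.

9.09%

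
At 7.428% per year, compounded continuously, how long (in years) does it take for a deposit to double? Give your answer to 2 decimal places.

e^(0.07428t) = 2, so 0.07428t = ln 2 ≈ 0.69315.
t ≈ 0.69315/0.07428 ≈ 9.3315.

9.33 years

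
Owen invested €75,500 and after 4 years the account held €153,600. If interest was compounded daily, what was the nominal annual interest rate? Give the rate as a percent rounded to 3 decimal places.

17.760%

(1 + r/365)^1460 = 153,600/75,500 = 2.03444.
1 + r/365 = 2.03444^(1/1460) ≈ 1.000487, so r/365 ≈ 0.00048657.
r ≈ 365·0.00048657 = 17.75980%.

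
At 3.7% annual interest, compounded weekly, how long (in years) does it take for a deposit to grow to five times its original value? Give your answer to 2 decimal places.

(1 + 0.000711538)^(52t) = 5.
52t = ln 5 / ln(1 + 0.000711538) ≈ 1.6094/0.000711285 ≈ 2262.7174.
t ≈ 43.5138.

43.51 years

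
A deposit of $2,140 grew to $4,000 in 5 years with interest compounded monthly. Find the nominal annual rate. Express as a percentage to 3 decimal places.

The 60-period growth factor is 4,000/2,140 = 1.86916.
r/12 = 1.86916^(1/60) − 1 ≈ 0.0104793, so r ≈ 12·0.0104793 = 12.57520%.

12.575%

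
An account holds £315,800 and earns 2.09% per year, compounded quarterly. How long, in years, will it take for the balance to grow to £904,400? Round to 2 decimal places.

We need (1 + 0.005225)^(4t) = 2.8638, so 4t = ln 2.8638 / ln 1.005225 ≈ 201.8965.
t ≈ 201.8965/4 = 50.4741 years.

50.47 years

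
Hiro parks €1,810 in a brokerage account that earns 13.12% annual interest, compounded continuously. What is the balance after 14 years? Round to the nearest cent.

€11,360.32

A = P·e^(rt) = 1,810·e^(0.1312·14) = 1,810·e^1.8368.
e^1.8368 ≈ 6.2764215425, so A ≈ 11,360.3230.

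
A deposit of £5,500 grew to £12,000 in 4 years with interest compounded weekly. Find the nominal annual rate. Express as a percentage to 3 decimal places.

(1 + r/52)^208 = 12,000/5,500 = 2.18182.
1 + r/52 = 2.18182^(1/208) ≈ 1.003758, so r/52 ≈ 0.00375781.
r ≈ 52·0.00375781 = 19.54059%.

19.541%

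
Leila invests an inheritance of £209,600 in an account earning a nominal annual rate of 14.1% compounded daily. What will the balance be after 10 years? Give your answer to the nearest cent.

£858,278.54

Periodic rate = 14.1%/365 = 0.000386301; periods = 365·10 = 3650.
A = 209,600·(1 + 0.141/365)^3650 ≈ 209,600·4.09484034048 ≈ 858,278.5354.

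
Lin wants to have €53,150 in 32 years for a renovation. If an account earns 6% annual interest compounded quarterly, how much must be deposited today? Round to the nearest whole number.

Growth factor = (1 + 0.015)^128 ≈ 6.7243979627.
P = 53,150/6.7243979627 ≈ 7,904.0533.

€7,904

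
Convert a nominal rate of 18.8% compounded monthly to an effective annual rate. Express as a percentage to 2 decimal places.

One year is 12 periods at 0.0156667 each: (1 + 0.0156667)^12 ≈ 1.205076.
EAR = 1.205076 − 1 ≈ 20.50759%.

20.51%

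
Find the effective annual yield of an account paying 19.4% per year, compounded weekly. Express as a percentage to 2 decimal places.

EAR = (1 + 19.4%/52)^52 − 1 = (1 + 0.00373077)^52 − 1.
(1 + 0.00373077)^52 ≈ 1.213658, so EAR ≈ 21.36581%.

21.37%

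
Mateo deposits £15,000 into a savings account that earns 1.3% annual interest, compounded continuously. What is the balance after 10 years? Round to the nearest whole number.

£17,082

A = P·e^(rt) = 15,000·e^(0.013·10) = 15,000·e^0.13.
e^0.13 ≈ 1.1388283833, so A ≈ 17,082.4257.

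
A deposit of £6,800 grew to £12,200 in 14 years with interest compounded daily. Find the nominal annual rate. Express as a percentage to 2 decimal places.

4.18%

(1 + r/365)^5110 = 12,200/6,800 = 1.79412.
1 + r/365 = 1.79412^(1/5110) ≈ 1.000114, so r/365 ≈ 0.000114393.
r ≈ 365·0.000114393 = 4.17533%.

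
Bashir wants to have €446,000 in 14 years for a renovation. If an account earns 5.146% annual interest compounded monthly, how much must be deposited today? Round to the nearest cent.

Periodic rate = 5.146%/12 = 0.00428833; 168 periods.
P = 446,000/(1 + 0.05146/12)^168 ≈ 446,000/2.0521738761 ≈ 217,330.5124.

€217,330.51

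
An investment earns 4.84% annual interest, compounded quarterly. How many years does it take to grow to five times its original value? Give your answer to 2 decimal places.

33.45 years

(1 + 0.0121)^(4t) = 5.
4t = ln 5 / ln(1 + 0.0121) ≈ 1.6094/0.0120274 ≈ 133.8145.
t ≈ 33.4536.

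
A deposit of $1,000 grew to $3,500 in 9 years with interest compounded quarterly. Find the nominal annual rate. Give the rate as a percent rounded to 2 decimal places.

14.16%

The 36-period growth factor is 3,500/1,000 = 3.5.
r/4 = 3.5^(1/36) − 1 ≈ 0.0354115, so r ≈ 4·0.0354115 = 14.16462%.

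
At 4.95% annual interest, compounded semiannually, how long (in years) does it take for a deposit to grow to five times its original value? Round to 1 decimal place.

32.9 years

(1 + 0.02475)^(2t) = 5.
2t = ln 5 / ln(1 + 0.02475) ≈ 1.6094/0.0244487 ≈ 65.8292.
t ≈ 32.9146.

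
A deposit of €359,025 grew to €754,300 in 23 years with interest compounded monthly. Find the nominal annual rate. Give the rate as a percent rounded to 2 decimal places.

3.23%

(1 + r/12)^276 = 754,300/359,025 = 2.10097.
1 + r/12 = 2.10097^(1/276) ≈ 1.002693, so r/12 ≈ 0.00269347.
r ≈ 12·0.00269347 = 3.23216%.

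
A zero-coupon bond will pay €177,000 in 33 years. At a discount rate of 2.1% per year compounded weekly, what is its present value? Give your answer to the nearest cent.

€88,525.41

Periodic rate = 2.1%/52 = 0.000403846; 1716 periods.
P = 177,000/(1 + 0.021/52)^1716 ≈ 177,000/1.99942593123 ≈ 88,525.4098.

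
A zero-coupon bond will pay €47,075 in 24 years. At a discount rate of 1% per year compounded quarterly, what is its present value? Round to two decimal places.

€37,041.60

Growth factor = (1 + 0.0025)^96 ≈ 1.270868467.
P = 47,075/1.270868467 ≈ 37,041.5989.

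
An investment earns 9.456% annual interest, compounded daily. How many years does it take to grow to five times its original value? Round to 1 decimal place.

17.0 years

(1 + 0.000259068)^(365t) = 5.
365t = ln 5 / ln(1 + 0.000259068) ≈ 1.6094/0.000259035 ≈ 6213.2078.
t ≈ 17.0225.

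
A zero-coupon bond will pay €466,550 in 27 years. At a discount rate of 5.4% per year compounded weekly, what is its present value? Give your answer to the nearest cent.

Periodic rate = 5.4%/52 = 0.00103846; 1404 periods.
P = 466,550/(1 + 0.054/52)^1404 ≈ 466,550/4.29410643145 ≈ 108,648.9139.

€108,648.91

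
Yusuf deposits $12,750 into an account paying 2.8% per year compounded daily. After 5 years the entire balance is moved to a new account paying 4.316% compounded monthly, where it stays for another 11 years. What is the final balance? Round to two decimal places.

Phase 1: 12,750·(1 + 0.028/365)^1825 ≈ 14,665.9122.
Phase 2: 14,665.9122·(1 + 0.04316/12)^132 ≈ 23,557.2627.

$23,557.26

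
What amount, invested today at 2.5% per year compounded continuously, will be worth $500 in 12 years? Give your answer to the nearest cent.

$370.41

P = A·e^(−rt) = 500·e^(−0.3).
e^(−0.3) ≈ 0.740818221, so P ≈ 370.4091.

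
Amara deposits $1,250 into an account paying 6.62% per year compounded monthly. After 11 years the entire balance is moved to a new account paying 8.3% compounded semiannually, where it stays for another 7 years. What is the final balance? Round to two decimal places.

After 11 years at 6.62%: 1,250 × 2.067207657 ≈ 2,584.0096.
Then 7 years at 8.3%: 2,584.0096 × 1.766972701 ≈ 4,565.8744.

$4,565.87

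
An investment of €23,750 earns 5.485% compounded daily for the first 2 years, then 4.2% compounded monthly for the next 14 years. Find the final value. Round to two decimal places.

Phase 1: 23,750·(1 + 0.05485/365)^730 ≈ 26,503.4335.
Phase 2: 26,503.4335·(1 + 0.0035)^168 ≈ 47,667.3980.

€47,667.40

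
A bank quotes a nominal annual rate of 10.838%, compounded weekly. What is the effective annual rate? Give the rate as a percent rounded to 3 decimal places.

One year is 52 periods at 0.00208423 each: (1 + 0.00208423)^52 ≈ 1.114345.
EAR = 1.114345 − 1 ≈ 11.43455%.

11.435%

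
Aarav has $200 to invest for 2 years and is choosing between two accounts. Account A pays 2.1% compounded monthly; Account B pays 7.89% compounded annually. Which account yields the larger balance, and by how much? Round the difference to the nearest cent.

A: (1 + 0.00175)^24 ≈ 1.0428562, so 200 × 1.0428562 ≈ 208.5712.
B: (1 + 0.0789)^2 ≈ 1.16402521, so 200 × 1.16402521 ≈ 232.8050.
Difference ≈ 24.2338 in favor of B.

Account B, by $24.23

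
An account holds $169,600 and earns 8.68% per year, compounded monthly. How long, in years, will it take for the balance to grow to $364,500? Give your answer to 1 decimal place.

8.8 years

We need (1 + 0.00723333)^(12t) = 2.1492, so 12t = ln 2.1492 / ln 1.007233 ≈ 106.1540.
t ≈ 106.1540/12 = 8.8462 years.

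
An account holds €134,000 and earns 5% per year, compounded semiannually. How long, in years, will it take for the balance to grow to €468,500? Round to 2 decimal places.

We need (1 + 0.025)^(2t) = 3.4963, so 2t = ln 3.4963 / ln 1.025 ≈ 50.6911.
t ≈ 50.6911/2 = 25.3456 years.

25.35 years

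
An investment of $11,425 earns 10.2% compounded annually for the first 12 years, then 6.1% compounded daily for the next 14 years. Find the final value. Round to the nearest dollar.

Phase 1: 11,425·(1 + 0.102)^12 ≈ 36,646.7397.
Phase 2: 36,646.7397·(1 + 0.061/365)^5110 ≈ 86,077.9354.

$86,078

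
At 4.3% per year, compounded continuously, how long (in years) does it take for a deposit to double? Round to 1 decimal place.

e^(0.043t) = 2, so 0.043t = ln 2 ≈ 0.69315.
t ≈ 0.69315/0.043 ≈ 16.1197.

16.1 years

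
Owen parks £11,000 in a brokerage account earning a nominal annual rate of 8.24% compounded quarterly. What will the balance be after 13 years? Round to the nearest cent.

Periodic rate = 8.24%/4 = 0.0206; periods = 4·13 = 52.
A = 11,000·(1 + 0.0206)^52 ≈ 11,000·2.8872828273 ≈ 31,760.1111.

£31,760.11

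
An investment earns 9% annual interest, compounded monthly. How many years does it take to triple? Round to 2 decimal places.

12.25 years

(1 + 0.0075)^(12t) = 3.
12t = ln 3 / ln(1 + 0.0075) ≈ 1.0986/0.00747201 ≈ 147.0303.
t ≈ 12.2525.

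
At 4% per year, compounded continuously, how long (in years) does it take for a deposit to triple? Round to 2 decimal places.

e^(0.04t) = 3, so 0.04t = ln 3 ≈ 1.0986.
t ≈ 1.0986/0.04 ≈ 27.4653.

27.47 years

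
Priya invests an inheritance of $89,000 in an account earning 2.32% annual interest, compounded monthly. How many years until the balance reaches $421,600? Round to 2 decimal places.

We need (1 + 0.00193333)^(12t) = 4.7371, so 12t = ln 4.7371 / ln 1.001933 ≈ 805.3054.
t ≈ 805.3054/12 = 67.1088 years.

67.11 years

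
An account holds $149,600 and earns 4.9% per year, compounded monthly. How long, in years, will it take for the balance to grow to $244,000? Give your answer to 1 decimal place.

10.0 years

We need (1 + 0.00408333)^(12t) = 1.631, so 12t = ln 1.631 / ln 1.004083 ≈ 120.0493.
t ≈ 120.0493/12 = 10.0041 years.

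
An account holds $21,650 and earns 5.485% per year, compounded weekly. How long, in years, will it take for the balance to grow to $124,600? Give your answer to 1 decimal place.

We need (1 + 0.00105481)^(52t) = 5.7552, so 52t = ln 5.7552 / ln 1.001055 ≈ 1660.0429.
t ≈ 1660.0429/52 = 31.9239 years.

31.9 years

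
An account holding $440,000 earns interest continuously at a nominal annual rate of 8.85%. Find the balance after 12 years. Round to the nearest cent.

A = P·e^(rt) = 440,000·e^(0.0885·12) = 440,000·e^1.062.
e^1.062 ≈ 2.892149507839, so A ≈ 1,272,545.7834.

$1,272,545.78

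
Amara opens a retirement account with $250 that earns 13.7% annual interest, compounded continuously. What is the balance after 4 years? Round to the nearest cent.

A = P·e^(rt) = 250·e^(0.137·4) = 250·e^0.548.
e^0.548 ≈ 1.72978998, so A ≈ 432.4475.

$432.45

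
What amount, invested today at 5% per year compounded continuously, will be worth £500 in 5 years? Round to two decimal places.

£389.40

P = A·e^(−rt) = 500·e^(−0.25).
e^(−0.25) ≈ 0.778800783, so P ≈ 389.4004.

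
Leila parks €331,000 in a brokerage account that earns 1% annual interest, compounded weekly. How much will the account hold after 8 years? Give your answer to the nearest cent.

Periodic rate = 1%/52 = 0.000192308; periods = 52·8 = 416.
A = 331,000·(1 + 0.01/52)^416 ≈ 331,000·1.0832787358 ≈ 358,565.2615.

€358,565.26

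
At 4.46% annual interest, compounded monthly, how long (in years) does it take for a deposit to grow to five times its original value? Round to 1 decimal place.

36.2 years

(1 + 0.00371667)^(12t) = 5.
12t = ln 5 / ln(1 + 0.00371667) ≈ 1.6094/0.00370978 ≈ 433.8368.
t ≈ 36.1531.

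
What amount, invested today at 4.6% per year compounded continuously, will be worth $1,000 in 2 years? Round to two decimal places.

$912.11

P = A·e^(−rt) = 1,000·e^(−0.092).
e^(−0.092) ≈ 0.91210515, so P ≈ 912.1051.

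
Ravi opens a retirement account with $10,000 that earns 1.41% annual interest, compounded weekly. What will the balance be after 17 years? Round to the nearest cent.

Periodic rate = 1.41%/52 = 0.000271154; periods = 52·17 = 884.
A = 10,000·(1 + 0.0141/52)^884 ≈ 10,000·1.2708265405 ≈ 12,708.2654.

$12,708.27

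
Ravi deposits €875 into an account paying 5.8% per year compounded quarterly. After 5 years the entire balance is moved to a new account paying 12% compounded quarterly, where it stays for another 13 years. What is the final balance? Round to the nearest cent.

After 5 years at 5.8%: 875 × 1.333647415 ≈ 1,166.9415.
Then 13 years at 12%: 1,166.9415 × 4.650885895 ≈ 5,427.3117.

€5,427.31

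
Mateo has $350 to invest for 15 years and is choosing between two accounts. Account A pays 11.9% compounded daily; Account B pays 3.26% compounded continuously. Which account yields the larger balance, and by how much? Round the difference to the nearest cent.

Account A, by $1,514.51

Account A growth factor: (1 + 0.119/365)^5475 ≈ 5.957846461; balance ≈ 2,085.2463.
Account B growth factor: e^(0.0326·15) = e^0.489 ≈ 1.63068472; balance ≈ 570.7397.
Account A is larger by 1,514.5066.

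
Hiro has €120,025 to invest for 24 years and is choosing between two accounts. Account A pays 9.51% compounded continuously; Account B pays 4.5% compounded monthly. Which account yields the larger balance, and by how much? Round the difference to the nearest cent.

A: e^(0.0951·24) = e^2.2824 ≈ 9.80017262189, so 120,025 × 9.80017262189 ≈ 1,176,265.7189.
B: (1 + 0.00375)^288 ≈ 2.93873744402, so 120,025 × 2.93873744402 ≈ 352,721.9617.
Difference ≈ 823,543.7572 in favor of A.

Account A, by €823,543.76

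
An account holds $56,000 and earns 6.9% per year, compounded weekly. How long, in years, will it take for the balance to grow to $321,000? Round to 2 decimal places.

25.32 years

We need (1 + 0.00132692)^(52t) = 5.7321, so 52t = ln 5.7321 / ln 1.001327 ≈ 1316.7663.
t ≈ 1316.7663/52 = 25.3224 years.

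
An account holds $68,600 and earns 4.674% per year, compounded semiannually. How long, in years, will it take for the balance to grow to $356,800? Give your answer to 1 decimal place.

We need (1 + 0.02337)^(2t) = 5.2012, so 2t = ln 5.2012 / ln 1.02337 ≈ 71.3768.
t ≈ 71.3768/2 = 35.6884 years.

35.7 years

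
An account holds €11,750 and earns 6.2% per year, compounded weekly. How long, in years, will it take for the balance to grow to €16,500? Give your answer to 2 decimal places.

5.48 years

(1 + 0.00119231)^(52t) = 16,500/11,750 = 1.4043.
52t·ln(1 + 0.00119231) = ln(1.4043); 52t = 0.33951/0.0011916 ≈ 284.9176.
t ≈ 5.4792 years.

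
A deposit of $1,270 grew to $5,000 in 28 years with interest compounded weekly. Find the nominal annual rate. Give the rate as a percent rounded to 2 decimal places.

4.90%

(1 + r/52)^1456 = 5,000/1,270 = 3.93701.
1 + r/52 = 3.93701^(1/1456) ≈ 1.000942, so r/52 ≈ 0.000941666.
r ≈ 52·0.000941666 = 4.89666%.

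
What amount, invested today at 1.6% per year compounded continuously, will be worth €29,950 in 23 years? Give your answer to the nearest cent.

P = A·e^(−rt) = 29,950·e^(−0.368).
e^(−0.368) ≈ 0.69211718169, so P ≈ 20,728.9096.

€20,728.91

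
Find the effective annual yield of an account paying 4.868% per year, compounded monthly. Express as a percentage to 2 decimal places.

EAR = (1 + 4.868%/12)^12 − 1 = (1 + 0.00405667)^12 − 1.
(1 + 0.00405667)^12 ≈ 1.049781, so EAR ≈ 4.97810%.

4.98%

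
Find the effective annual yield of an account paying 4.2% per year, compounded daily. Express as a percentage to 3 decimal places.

EAR = (1 + 4.2%/365)^365 − 1 = (1 + 0.000115068)^365 − 1.
(1 + 0.000115068)^365 ≈ 1.042892, so EAR ≈ 4.28920%.

4.289%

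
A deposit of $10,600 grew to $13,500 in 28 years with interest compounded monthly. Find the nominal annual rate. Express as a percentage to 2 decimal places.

0.86%

The 336-period growth factor is 13,500/10,600 = 1.27358.
r/12 = 1.27358^(1/336) − 1 ≈ 0.000720008, so r ≈ 12·0.000720008 = 0.86401%.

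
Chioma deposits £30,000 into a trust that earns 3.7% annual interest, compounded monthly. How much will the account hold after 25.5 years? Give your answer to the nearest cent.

Periodic rate = 3.7%/12 = 0.00308333; periods = 12·25.5 = 306.
A = 30,000·(1 + 0.037/12)^306 ≈ 30,000·2.5652307114 ≈ 76,956.9213.

£76,956.92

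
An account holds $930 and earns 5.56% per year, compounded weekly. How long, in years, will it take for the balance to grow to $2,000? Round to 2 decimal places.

We need (1 + 0.00106923)^(52t) = 2.1505, so 52t = ln 2.1505 / ln 1.001069 ≈ 716.5218.
t ≈ 716.5218/52 = 13.7793 years.

13.78 years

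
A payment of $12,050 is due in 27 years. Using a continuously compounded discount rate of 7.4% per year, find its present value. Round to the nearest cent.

P = A·e^(−rt) = 12,050·e^(−1.998).
e^(−1.998) ≈ 0.13560622465, so P ≈ 1,634.0550.

$1,634.06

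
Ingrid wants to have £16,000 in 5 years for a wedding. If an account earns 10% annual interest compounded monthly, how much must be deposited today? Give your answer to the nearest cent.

£9,724.62

Growth factor = (1 + 0.1/12)^60 ≈ 1.6453089348.
P = 16,000/1.6453089348 ≈ 9,724.6175.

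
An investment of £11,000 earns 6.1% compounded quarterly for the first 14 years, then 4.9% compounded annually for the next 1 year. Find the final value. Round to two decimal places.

£26,931.22

After 14 years at 6.1%: 11,000 × 2.3339303798 ≈ 25,673.2342.
Then 1 years at 4.9%: 25,673.2342 × 1.049 ≈ 26,931.2227.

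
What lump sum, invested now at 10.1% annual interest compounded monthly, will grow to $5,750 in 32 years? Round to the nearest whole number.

$230

Periodic rate = 10.1%/12 = 0.00841667; 384 periods.
P = 5,750/(1 + 0.101/12)^384 ≈ 5,750/24.98996906 ≈ 230.0923.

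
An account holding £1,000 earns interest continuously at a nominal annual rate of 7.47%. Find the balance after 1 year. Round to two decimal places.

A = P·e^(rt) = 1,000·e^(0.0747·1) = 1,000·e^0.0747.
e^0.0747 ≈ 1.077560834, so A ≈ 1,077.5608.

£1,077.56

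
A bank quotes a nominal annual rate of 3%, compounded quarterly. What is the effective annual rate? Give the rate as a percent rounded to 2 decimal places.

3.03%

One year is 4 periods at 0.0075 each: (1 + 0.0075)^4 ≈ 1.030339.
EAR = 1.030339 − 1 ≈ 3.03392%.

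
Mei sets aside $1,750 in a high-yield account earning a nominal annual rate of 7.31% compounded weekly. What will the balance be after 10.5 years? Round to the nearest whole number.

Periodic rate = 7.31%/52 = 0.00140577; periods = 52·10.5 = 546.
A = 1,750·(1 + 0.0731/52)^546 ≈ 1,750·2.153320364 ≈ 3,768.3106.

$3,768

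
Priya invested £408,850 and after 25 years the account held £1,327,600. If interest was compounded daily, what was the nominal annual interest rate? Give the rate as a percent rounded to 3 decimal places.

4.711%

The 9125-period growth factor is 1,327,600/408,850 = 3.24716.
r/365 = 3.24716^(1/9125) − 1 ≈ 0.00012908, so r ≈ 365·0.00012908 = 4.71142%.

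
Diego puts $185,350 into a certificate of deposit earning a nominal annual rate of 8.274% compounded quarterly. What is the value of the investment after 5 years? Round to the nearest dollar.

Periodic rate = 8.274%/4 = 0.020685; periods = 4·5 = 20.
A = 185,350·(1 + 0.020685)^20 ≈ 185,350·1.50603355566 ≈ 279,143.3195.

$279,143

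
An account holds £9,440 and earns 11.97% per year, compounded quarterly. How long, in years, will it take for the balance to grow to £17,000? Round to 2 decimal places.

We need (1 + 0.029925)^(4t) = 1.8008, so 4t = ln 1.8008 / ln 1.029925 ≈ 19.9504.
t ≈ 19.9504/4 = 4.9876 years.

4.99 years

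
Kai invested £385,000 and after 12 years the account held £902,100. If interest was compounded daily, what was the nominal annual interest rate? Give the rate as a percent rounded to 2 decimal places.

(1 + r/365)^4380 = 902,100/385,000 = 2.34312.
1 + r/365 = 2.34312^(1/4380) ≈ 1.000194, so r/365 ≈ 0.000194421.
r ≈ 365·0.000194421 = 7.09637%.

7.10%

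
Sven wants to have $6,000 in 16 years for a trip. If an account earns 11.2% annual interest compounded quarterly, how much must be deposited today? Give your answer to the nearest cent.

Growth factor = (1 + 0.028)^64 ≈ 5.855437344.
P = 6,000/5.855437344 ≈ 1,024.6886.

$1,024.69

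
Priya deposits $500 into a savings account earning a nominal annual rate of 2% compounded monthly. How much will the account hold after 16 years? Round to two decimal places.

Growth factor = (1 + 0.02/12)^192 ≈ 1.37676099.
A ≈ 500 × 1.37676099 ≈ 688.3805.

$688.38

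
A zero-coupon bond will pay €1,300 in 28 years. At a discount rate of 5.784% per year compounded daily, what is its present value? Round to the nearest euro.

Growth factor = (1 + 0.05784/365)^10220 ≈ 5.050017428.
P = 1,300/5.050017428 ≈ 257.4249.

€257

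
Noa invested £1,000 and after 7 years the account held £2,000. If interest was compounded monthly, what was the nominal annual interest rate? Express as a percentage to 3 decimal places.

9.943%

The 84-period growth factor is 2,000/1,000 = 2.
r/12 = 2^(1/84) − 1 ≈ 0.00828589, so r ≈ 12·0.00828589 = 9.94307%.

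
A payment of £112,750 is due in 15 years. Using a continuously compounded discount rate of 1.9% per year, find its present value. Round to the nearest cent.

£84,789.61

P = A·e^(−rt) = 112,750·e^(−0.285).
e^(−0.285) ≈ 0.752014254319, so P ≈ 84,789.6072.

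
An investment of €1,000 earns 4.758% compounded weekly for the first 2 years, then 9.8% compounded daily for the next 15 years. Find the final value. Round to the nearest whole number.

€4,782

After 2 years at 4.758%: 1,000 × 1.099786963 ≈ 1,099.7870.
Then 15 years at 9.8%: 1,099.7870 × 4.348377091 ≈ 4,782.2884.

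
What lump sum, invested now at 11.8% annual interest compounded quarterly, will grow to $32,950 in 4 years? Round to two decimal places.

$20,693.49

Periodic rate = 11.8%/4 = 0.0295; 16 periods.
P = 32,950/(1 + 0.0295)^16 ≈ 32,950/1.5922879748 ≈ 20,693.4930.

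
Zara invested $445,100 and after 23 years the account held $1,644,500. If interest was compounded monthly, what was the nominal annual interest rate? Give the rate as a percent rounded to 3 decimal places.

5.696%

The 276-period growth factor is 1,644,500/445,100 = 3.69468.
r/12 = 3.69468^(1/276) − 1 ≈ 0.00474635, so r ≈ 12·0.00474635 = 5.69562%.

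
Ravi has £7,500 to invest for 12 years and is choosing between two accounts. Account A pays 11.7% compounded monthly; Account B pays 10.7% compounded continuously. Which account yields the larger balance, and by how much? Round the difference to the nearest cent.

Account A growth factor: (1 + 0.00975)^144 ≈ 4.0438599396; balance ≈ 30,328.9495.
Account B growth factor: e^(0.107·12) = e^1.284 ≈ 3.611055096; balance ≈ 27,082.9132.
Account A is larger by 3,246.0363.

Account A, by £3,246.04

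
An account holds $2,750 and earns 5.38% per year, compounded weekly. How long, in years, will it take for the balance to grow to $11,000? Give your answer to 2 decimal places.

(1 + 0.00103462)^(52t) = 11,000/2,750 = 4.
52t·ln(1 + 0.00103462) = ln(4); 52t = 1.3863/0.00103408 ≈ 1340.6058.
t ≈ 25.7809 years.

25.78 years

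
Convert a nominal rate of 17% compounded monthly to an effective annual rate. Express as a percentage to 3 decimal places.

18.389%

One year is 12 periods at 0.0141667 each: (1 + 0.0141667)^12 ≈ 1.183892.
EAR = 1.183892 − 1 ≈ 18.38917%.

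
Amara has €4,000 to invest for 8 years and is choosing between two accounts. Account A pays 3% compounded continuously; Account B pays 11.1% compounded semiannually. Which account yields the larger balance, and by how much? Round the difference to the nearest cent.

Account A growth factor: e^(0.03·8) = e^0.24 ≈ 1.27124915; balance ≈ 5,084.9966.
Account B growth factor: (1 + 0.0555)^16 ≈ 2.373186135; balance ≈ 9,492.7445.
Account B is larger by 4,407.7479.

Account B, by €4,407.75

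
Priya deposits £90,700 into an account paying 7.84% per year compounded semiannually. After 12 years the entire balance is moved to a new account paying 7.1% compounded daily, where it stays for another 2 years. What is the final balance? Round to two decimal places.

Phase 1: 90,700·(1 + 0.0392)^24 ≈ 228,237.2893.
Phase 2: 228,237.2893·(1 + 0.071/365)^730 ≈ 263,057.3373.

£263,057.34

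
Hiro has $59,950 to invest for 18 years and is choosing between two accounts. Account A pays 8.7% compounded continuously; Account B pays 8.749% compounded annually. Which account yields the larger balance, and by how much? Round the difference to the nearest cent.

A: e^(0.087·18) = e^1.566 ≈ 4.78746000297, so 59,950 × 4.78746000297 ≈ 287,008.2272.
B: (1 + 0.08749)^18 ≈ 4.52537838047, so 59,950 × 4.52537838047 ≈ 271,296.4339.
Difference ≈ 15,711.7933 in favor of A.

Account A, by $15,711.79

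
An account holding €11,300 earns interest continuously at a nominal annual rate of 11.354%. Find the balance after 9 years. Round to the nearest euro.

€31,395

A = P·e^(rt) = 11,300·e^(0.11354·9) = 11,300·e^1.02186.
e^1.02186 ≈ 2.7783577063, so A ≈ 31,395.4421.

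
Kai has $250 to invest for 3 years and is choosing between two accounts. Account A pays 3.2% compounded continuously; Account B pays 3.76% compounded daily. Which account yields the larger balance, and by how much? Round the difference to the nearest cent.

Account B, by $4.66

A: e^(0.032·3) = e^0.096 ≈ 1.10075906, so 250 × 1.10075906 ≈ 275.1898.
B: (1 + 0.0376/365)^1095 ≈ 1.11940153, so 250 × 1.11940153 ≈ 279.8504.
Difference ≈ 4.6606 in favor of B.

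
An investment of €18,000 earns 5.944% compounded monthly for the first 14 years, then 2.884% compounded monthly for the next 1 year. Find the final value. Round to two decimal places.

Phase 1: 18,000·(1 + 0.05944/12)^168 ≈ 41,284.1049.
Phase 2: 41,284.1049·(1 + 0.02884/12)^12 ≈ 42,490.6034.

€42,490.60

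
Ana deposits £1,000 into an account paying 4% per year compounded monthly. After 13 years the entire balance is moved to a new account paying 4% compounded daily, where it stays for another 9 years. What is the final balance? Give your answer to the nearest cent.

After 13 years at 4%: 1,000 × 1.680573753 ≈ 1,680.5738.
Then 9 years at 4%: 1,680.5738 × 1.433301143 ≈ 2,408.7683.

£2,408.77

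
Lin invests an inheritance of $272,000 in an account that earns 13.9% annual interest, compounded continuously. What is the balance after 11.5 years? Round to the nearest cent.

$1,345,205.50

A = P·e^(rt) = 272,000·e^(0.139·11.5) = 272,000·e^1.5985.
e^1.5985 ≈ 4.945608445135, so A ≈ 1,345,205.4971.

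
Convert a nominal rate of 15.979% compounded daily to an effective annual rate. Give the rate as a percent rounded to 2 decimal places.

One year is 365 periods at 0.000437781 each: (1 + 0.000437781)^365 ≈ 1.173223.
EAR = 1.173223 − 1 ≈ 17.32234%.

17.32%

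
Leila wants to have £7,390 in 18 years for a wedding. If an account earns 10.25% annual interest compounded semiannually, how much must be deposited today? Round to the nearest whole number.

Periodic rate = 10.25%/2 = 0.05125; 36 periods.
P = 7,390/(1 + 0.05125)^36 ≈ 7,390/6.045278553 ≈ 1,222.4416.

£1,222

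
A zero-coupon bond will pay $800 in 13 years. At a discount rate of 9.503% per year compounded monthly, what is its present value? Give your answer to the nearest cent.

$233.71

Periodic rate = 9.503%/12 = 0.00791917; 156 periods.
P = 800/(1 + 0.09503/12)^156 ≈ 800/3.42302288 ≈ 233.7116.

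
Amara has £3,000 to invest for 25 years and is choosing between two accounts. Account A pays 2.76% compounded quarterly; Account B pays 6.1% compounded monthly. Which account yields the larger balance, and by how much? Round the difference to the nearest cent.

Account B, by £7,765.29

Account A growth factor: (1 + 0.0069)^100 ≈ 1.988996806; balance ≈ 5,966.9904.
Account B growth factor: (1 + 0.061/12)^300 ≈ 4.5774269728; balance ≈ 13,732.2809.
Account B is larger by 7,765.2905.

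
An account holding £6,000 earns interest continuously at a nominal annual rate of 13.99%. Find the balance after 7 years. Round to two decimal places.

£15,975.55

A = P·e^(rt) = 6,000·e^(0.1399·7) = 6,000·e^0.9793.
e^0.9793 ≈ 2.6625917752, so A ≈ 15,975.5507.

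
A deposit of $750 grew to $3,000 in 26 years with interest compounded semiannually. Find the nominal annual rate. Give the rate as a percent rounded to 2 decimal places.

5.40%

(1 + r/2)^52 = 3,000/750 = 4.
1 + r/2 = 4^(1/52) ≈ 1.027018, so r/2 ≈ 0.0270181.
r ≈ 2·0.0270181 = 5.40361%.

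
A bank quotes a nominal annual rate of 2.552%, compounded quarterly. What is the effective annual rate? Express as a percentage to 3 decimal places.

2.577%

EAR = (1 + 2.552%/4)^4 − 1 = (1 + 0.00638)^4 − 1.
(1 + 0.00638)^4 ≈ 1.025765, so EAR ≈ 2.57653%.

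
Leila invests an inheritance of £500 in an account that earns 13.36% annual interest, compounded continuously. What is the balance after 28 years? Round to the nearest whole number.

A = P·e^(rt) = 500·e^(0.1336·28) = 500·e^3.7408.
e^3.7408 ≈ 42.131682032, so A ≈ 21,065.8410.

£21,066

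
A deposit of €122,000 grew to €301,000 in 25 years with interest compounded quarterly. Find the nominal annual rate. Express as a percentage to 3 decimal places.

3.629%

The 100-period growth factor is 301,000/122,000 = 2.46721.
r/4 = 2.46721^(1/100) − 1 ≈ 0.00907179, so r ≈ 4·0.00907179 = 3.62872%.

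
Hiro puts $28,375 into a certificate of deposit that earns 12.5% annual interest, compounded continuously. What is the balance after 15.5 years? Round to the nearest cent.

A = P·e^(rt) = 28,375·e^(0.125·15.5) = 28,375·e^1.9375.
e^1.9375 ≈ 6.9413758212, so A ≈ 196,961.5389.

$196,961.54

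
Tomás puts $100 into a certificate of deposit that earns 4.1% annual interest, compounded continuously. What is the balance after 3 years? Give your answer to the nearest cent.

$113.09

A = P·e^(rt) = 100·e^(0.041·3) = 100·e^0.123.
e^0.123 ≈ 1.13088442, so A ≈ 113.0884.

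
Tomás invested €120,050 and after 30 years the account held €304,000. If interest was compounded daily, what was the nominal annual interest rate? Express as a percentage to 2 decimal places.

The 10950-period growth factor is 304,000/120,050 = 2.53228.
r/365 = 2.53228^(1/10950) − 1 ≈ 0.0000848547, so r ≈ 365·0.0000848547 = 3.09720%.

3.10%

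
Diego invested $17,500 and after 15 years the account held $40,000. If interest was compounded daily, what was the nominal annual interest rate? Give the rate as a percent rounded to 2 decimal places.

The 5475-period growth factor is 40,000/17,500 = 2.28571.
r/365 = 2.28571^(1/5475) − 1 ≈ 0.000151003, so r ≈ 365·0.000151003 = 5.51161%.

5.51%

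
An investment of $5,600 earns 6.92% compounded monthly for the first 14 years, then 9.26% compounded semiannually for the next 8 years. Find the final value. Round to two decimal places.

Phase 1: 5,600·(1 + 0.0692/12)^168 ≈ 14,713.7719.
Phase 2: 14,713.7719·(1 + 0.0463)^16 ≈ 30,354.5377.

$30,354.54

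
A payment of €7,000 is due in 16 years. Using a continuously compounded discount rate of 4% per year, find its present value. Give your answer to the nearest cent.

€3,691.05

P = A·e^(−rt) = 7,000·e^(−0.64).
e^(−0.64) ≈ 0.527292424, so P ≈ 3,691.0470.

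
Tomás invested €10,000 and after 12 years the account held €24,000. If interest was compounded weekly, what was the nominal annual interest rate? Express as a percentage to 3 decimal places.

7.301%

(1 + r/52)^624 = 24,000/10,000 = 2.4.
1 + r/52 = 2.4^(1/624) ≈ 1.001404, so r/52 ≈ 0.00140398.
r ≈ 52·0.00140398 = 7.30069%.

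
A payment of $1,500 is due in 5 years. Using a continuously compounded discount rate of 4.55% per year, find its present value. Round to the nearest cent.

$1,194.78

P = A·e^(−rt) = 1,500·e^(−0.2275).
e^(−0.2275) ≈ 0.7965224215, so P ≈ 1,194.7836.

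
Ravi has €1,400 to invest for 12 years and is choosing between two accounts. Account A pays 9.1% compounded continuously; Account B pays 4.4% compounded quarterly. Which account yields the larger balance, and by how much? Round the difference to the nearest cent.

Account A, by €1,805.40

Account A growth factor: e^(0.091·12) = e^1.092 ≈ 2.980228573; balance ≈ 4,172.3200.
Account B growth factor: (1 + 0.011)^48 ≈ 1.69065685; balance ≈ 2,366.9196.
Account A is larger by 1,805.4004.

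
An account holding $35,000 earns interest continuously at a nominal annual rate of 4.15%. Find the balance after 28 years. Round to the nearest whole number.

A = P·e^(rt) = 35,000·e^(0.0415·28) = 35,000·e^1.162.
e^1.162 ≈ 3.19631952679, so A ≈ 111,871.1834.

$111,871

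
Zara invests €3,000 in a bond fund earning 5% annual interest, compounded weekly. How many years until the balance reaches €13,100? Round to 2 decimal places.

29.49 years

We need (1 + 0.000961538)^(52t) = 4.3667, so 52t = ln 4.3667 / ln 1.000962 ≈ 1533.6968.
t ≈ 1533.6968/52 = 29.4942 years.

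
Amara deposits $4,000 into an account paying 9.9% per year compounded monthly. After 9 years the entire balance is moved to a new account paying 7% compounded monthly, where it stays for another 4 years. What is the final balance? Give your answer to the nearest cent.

$12,843.34

After 9 years at 9.9%: 4,000 × 2.4286722657 ≈ 9,714.6891.
Then 4 years at 7%: 9,714.6891 × 1.3220538779 ≈ 12,843.3423.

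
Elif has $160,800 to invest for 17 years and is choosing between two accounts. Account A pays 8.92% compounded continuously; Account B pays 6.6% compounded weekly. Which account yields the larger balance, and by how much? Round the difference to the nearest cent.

A: e^(0.0892·17) = e^1.5164 ≈ 4.55579477694, so 160,800 × 4.55579477694 ≈ 732,571.8001.
B: (1 + 0.066/52)^884 ≈ 3.06880600796, so 160,800 × 3.06880600796 ≈ 493,464.0061.
Difference ≈ 239,107.7941 in favor of A.

Account A, by $239,107.79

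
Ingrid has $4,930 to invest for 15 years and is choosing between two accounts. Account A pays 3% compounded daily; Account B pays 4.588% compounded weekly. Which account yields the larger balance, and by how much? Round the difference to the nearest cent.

Account B, by $2,076.73

A: (1 + 0.03/365)^5475 ≈ 1.568283184, so 4,930 × 1.568283184 ≈ 7,731.6361.
B: (1 + 0.04588/52)^780 ≈ 1.989526312, so 4,930 × 1.989526312 ≈ 9,808.3647.
Difference ≈ 2,076.7286 in favor of B.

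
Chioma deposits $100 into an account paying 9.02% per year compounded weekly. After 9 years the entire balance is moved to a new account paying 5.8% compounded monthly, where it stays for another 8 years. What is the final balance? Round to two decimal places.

$357.50

After 9 years at 9.02%: 100 × 2.25037469 ≈ 225.0375.
Then 8 years at 5.8%: 225.0375 × 1.5886463 ≈ 357.5049.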